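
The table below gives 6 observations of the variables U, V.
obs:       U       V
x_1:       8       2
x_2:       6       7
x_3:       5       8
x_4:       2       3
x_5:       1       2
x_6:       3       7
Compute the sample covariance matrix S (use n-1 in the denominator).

Step 1 — column means:
  mean(U) = (8 + 6 + 5 + 2 + 1 + 3) / 6 = 25/6 = 4.1667
  mean(V) = (2 + 7 + 8 + 3 + 2 + 7) / 6 = 29/6 = 4.8333

Step 2 — sample covariance S[i,j] = (1/(n-1)) · Σ_k (x_{k,i} - mean_i) · (x_{k,j} - mean_j), with n-1 = 5.
  S[U,U] = ((3.8333)·(3.8333) + (1.8333)·(1.8333) + (0.8333)·(0.8333) + (-2.1667)·(-2.1667) + (-3.1667)·(-3.1667) + (-1.1667)·(-1.1667)) / 5 = 34.8333/5 = 6.9667
  S[U,V] = ((3.8333)·(-2.8333) + (1.8333)·(2.1667) + (0.8333)·(3.1667) + (-2.1667)·(-1.8333) + (-3.1667)·(-2.8333) + (-1.1667)·(2.1667)) / 5 = 6.1667/5 = 1.2333
  S[V,V] = ((-2.8333)·(-2.8333) + (2.1667)·(2.1667) + (3.1667)·(3.1667) + (-1.8333)·(-1.8333) + (-2.8333)·(-2.8333) + (2.1667)·(2.1667)) / 5 = 38.8333/5 = 7.7667

S is symmetric (S[j,i] = S[i,j]). Assembling:

S = [[6.9667, 1.2333],
 [1.2333, 7.7667]]


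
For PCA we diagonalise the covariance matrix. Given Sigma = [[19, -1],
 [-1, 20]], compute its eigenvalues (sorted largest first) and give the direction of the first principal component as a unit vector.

Step 1 — characteristic polynomial of 2×2 Sigma:
  det(Sigma - λI) = λ² - trace · λ + det = 0.
  trace = 19 + 20 = 39, det = 19·20 - (-1)² = 379.
Step 2 — discriminant:
  Δ = trace² - 4·det = 1521 - 1516 = 5.
Step 3 — eigenvalues:
  λ = (trace ± √Δ)/2 = (39 ± 2.2361)/2,
  λ_1 = 20.618,  λ_2 = 18.382.

Step 4 — unit eigenvector for λ_1: solve (Sigma - λ_1 I)v = 0. First row:
  (19 - 20.618)·v_x + (-1)·v_y = 0, i.e. (-1.618)·v_x + (-1)·v_y = 0,
  so v ∝ (b, λ_1 - a) = (-1, 1.618); multiply by -1 so the first entry is positive: u = (1, -1.618).
  ||u|| = √((1)² + (-1.618)²) = √(3.618) ≈ 1.9021,
  v_1 = u/||u|| ≈ (0.5257, -0.8507) (||v_1|| = 1).

λ_1 = 20.618,  λ_2 = 18.382;  v_1 ≈ (0.5257, -0.8507)


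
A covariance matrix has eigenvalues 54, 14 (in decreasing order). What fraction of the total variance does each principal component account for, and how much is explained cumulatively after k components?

Step 1 — total variance = trace(Sigma) = Σ λ_i = 54 + 14 = 68.

Step 2 — fraction explained by component i = λ_i / Σ λ:
  PC1: 54/68 = 0.7941
  PC2: 14/68 = 0.2059

Step 3 — cumulative fraction after k components = (λ_1 + ... + λ_k) / Σ λ:
  k = 1: 54/68 = 0.7941
  k = 2: (54 + 14)/68 = 68/68 = 1

Summary (fraction, with percent):

explained: PC1 0.7941 (79.41%), PC2 0.2059 (20.59%);  cumulative: 0.7941, 1


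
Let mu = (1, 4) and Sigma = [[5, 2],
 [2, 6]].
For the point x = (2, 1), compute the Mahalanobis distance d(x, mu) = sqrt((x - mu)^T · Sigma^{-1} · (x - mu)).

Step 1 — centre the observation: (x - mu) = (1, -3).

Step 2 — invert Sigma. det(Sigma) = 5·6 - (2)² = 26.
  Sigma^{-1} = (1/det) · [[d, -b], [-b, a]] = [[0.2308, -0.0769],
 [-0.0769, 0.1923]].

Step 3 — form the quadratic (x - mu)^T · Sigma^{-1} · (x - mu):
  Sigma^{-1} · (x - mu) = (0.4615, -0.6538).
  (x - mu)^T · [Sigma^{-1} · (x - mu)] = (1)·(0.4615) + (-3)·(-0.6538) = 2.4231.

Step 4 — take square root: d = √(2.4231) ≈ 1.5566.

d(x, mu) = √(2.4231) ≈ 1.5566


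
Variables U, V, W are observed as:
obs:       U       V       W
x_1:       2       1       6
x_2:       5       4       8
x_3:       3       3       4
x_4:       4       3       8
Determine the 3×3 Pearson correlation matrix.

Step 1 — column means:
  mean(U) = (2 + 5 + 3 + 4) / 4 = 14/4 = 3.5
  mean(V) = (1 + 4 + 3 + 3) / 4 = 11/4 = 2.75
  mean(W) = (6 + 8 + 4 + 8) / 4 = 26/4 = 6.5

Step 2 — sample variances and covariances s[i,j] = (1/(n-1)) · Σ_k (x_{k,i} - mean_i) · (x_{k,j} - mean_j), with n-1 = 3:
  s[U,U] = ((-1.5)·(-1.5) + (1.5)·(1.5) + (-0.5)·(-0.5) + (0.5)·(0.5)) / 3 = 5/3 = 1.6667
  s[U,V] = ((-1.5)·(-1.75) + (1.5)·(1.25) + (-0.5)·(0.25) + (0.5)·(0.25)) / 3 = 4.5/3 = 1.5
  s[U,W] = ((-1.5)·(-0.5) + (1.5)·(1.5) + (-0.5)·(-2.5) + (0.5)·(1.5)) / 3 = 5/3 = 1.6667
  s[V,V] = ((-1.75)·(-1.75) + (1.25)·(1.25) + (0.25)·(0.25) + (0.25)·(0.25)) / 3 = 4.75/3 = 1.5833
  s[V,W] = ((-1.75)·(-0.5) + (1.25)·(1.5) + (0.25)·(-2.5) + (0.25)·(1.5)) / 3 = 2.5/3 = 0.8333
  s[W,W] = ((-0.5)·(-0.5) + (1.5)·(1.5) + (-2.5)·(-2.5) + (1.5)·(1.5)) / 3 = 11/3 = 3.6667
  Sample standard deviations s_i = √(s[i,i]):
  s(U) = √(1.6667) = 1.291
  s(V) = √(1.5833) = 1.2583
  s(W) = √(3.6667) = 1.9149

Step 3 — r_{ij} = s_{ij} / (s_i · s_j):
  r[U,U] = 1 (diagonal).
  r[U,V] = 1.5 / (1.291 · 1.2583) = 1.5 / 1.6245 = 0.9234
  r[U,W] = 1.6667 / (1.291 · 1.9149) = 1.6667 / 2.4721 = 0.6742
  r[V,V] = 1 (diagonal).
  r[V,W] = 0.8333 / (1.2583 · 1.9149) = 0.8333 / 2.4095 = 0.3459
  r[W,W] = 1 (diagonal).

R is symmetric with unit diagonal. Assembling:

R = [[1, 0.9234, 0.6742],
 [0.9234, 1, 0.3459],
 [0.6742, 0.3459, 1]]


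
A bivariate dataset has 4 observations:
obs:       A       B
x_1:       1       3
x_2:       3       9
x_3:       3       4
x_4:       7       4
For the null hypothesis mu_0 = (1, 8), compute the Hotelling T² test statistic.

Step 1 — sample mean vector:
  mean(A) = (1 + 3 + 3 + 7) / 4 = 14/4 = 3.5
  mean(B) = (3 + 9 + 4 + 4) / 4 = 20/4 = 5
  x̄ = (3.5, 5),  deviation x̄ - mu_0 = (3.5, 5) - (1, 8) = (2.5, -3).

Step 2 — sample covariance matrix, S[i,j] = (1/(n-1)) · Σ_k (x_{k,i} - mean_i) · (x_{k,j} - mean_j), divisor n-1 = 3:
  S[A,A] = ((-2.5)·(-2.5) + (-0.5)·(-0.5) + (-0.5)·(-0.5) + (3.5)·(3.5)) / 3 = 19/3 = 6.3333
  S[A,B] = ((-2.5)·(-2) + (-0.5)·(4) + (-0.5)·(-1) + (3.5)·(-1)) / 3 = 0/3 = 0
  S[B,B] = ((-2)·(-2) + (4)·(4) + (-1)·(-1) + (-1)·(-1)) / 3 = 22/3 = 7.3333
  S = [[6.3333, 0],
 [0, 7.3333]].

Step 3 — invert S. det(S) = 6.3333·7.3333 - (0)² = 46.4444.
  S^{-1} = (1/det) · [[d, -b], [-b, a]] = [[0.1579, 0],
 [0, 0.1364]].

Step 4 — quadratic form (x̄ - mu_0)^T · S^{-1} · (x̄ - mu_0):
  S^{-1} · (x̄ - mu_0) = (0.3947, -0.4091),
  (x̄ - mu_0)^T · [...] = (2.5)·(0.3947) + (-3)·(-0.4091) = 2.2141.

Step 5 — scale by n: T² = 4 · 2.2141 = 8.8565.

T² ≈ 8.8565


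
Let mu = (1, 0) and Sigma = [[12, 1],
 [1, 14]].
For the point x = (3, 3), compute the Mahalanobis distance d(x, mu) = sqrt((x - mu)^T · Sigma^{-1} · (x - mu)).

Step 1 — centre the observation: (x - mu) = (2, 3).

Step 2 — invert Sigma. det(Sigma) = 12·14 - (1)² = 167.
  Sigma^{-1} = (1/det) · [[d, -b], [-b, a]] = [[0.0838, -0.006],
 [-0.006, 0.0719]].

Step 3 — form the quadratic (x - mu)^T · Sigma^{-1} · (x - mu):
  Sigma^{-1} · (x - mu) = (0.1497, 0.2036).
  (x - mu)^T · [Sigma^{-1} · (x - mu)] = (2)·(0.1497) + (3)·(0.2036) = 0.9102.

Step 4 — take square root: d = √(0.9102) ≈ 0.954.

d(x, mu) = √(0.9102) ≈ 0.954


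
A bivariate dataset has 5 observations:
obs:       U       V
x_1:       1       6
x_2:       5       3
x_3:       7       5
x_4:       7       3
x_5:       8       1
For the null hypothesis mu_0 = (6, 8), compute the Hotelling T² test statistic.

Step 1 — sample mean vector:
  mean(U) = (1 + 5 + 7 + 7 + 8) / 5 = 28/5 = 5.6
  mean(V) = (6 + 3 + 5 + 3 + 1) / 5 = 18/5 = 3.6
  x̄ = (5.6, 3.6),  deviation x̄ - mu_0 = (5.6, 3.6) - (6, 8) = (-0.4, -4.4).

Step 2 — sample covariance matrix, S[i,j] = (1/(n-1)) · Σ_k (x_{k,i} - mean_i) · (x_{k,j} - mean_j), divisor n-1 = 4:
  S[U,U] = ((-4.6)·(-4.6) + (-0.6)·(-0.6) + (1.4)·(1.4) + (1.4)·(1.4) + (2.4)·(2.4)) / 4 = 31.2/4 = 7.8
  S[U,V] = ((-4.6)·(2.4) + (-0.6)·(-0.6) + (1.4)·(1.4) + (1.4)·(-0.6) + (2.4)·(-2.6)) / 4 = -15.8/4 = -3.95
  S[V,V] = ((2.4)·(2.4) + (-0.6)·(-0.6) + (1.4)·(1.4) + (-0.6)·(-0.6) + (-2.6)·(-2.6)) / 4 = 15.2/4 = 3.8
  S = [[7.8, -3.95],
 [-3.95, 3.8]].

Step 3 — invert S. det(S) = 7.8·3.8 - (-3.95)² = 14.0375.
  S^{-1} = (1/det) · [[d, -b], [-b, a]] = [[0.2707, 0.2814],
 [0.2814, 0.5557]].

Step 4 — quadratic form (x̄ - mu_0)^T · S^{-1} · (x̄ - mu_0):
  S^{-1} · (x̄ - mu_0) = (-1.3464, -2.5574),
  (x̄ - mu_0)^T · [...] = (-0.4)·(-1.3464) + (-4.4)·(-2.5574) = 11.7913.

Step 5 — scale by n: T² = 5 · 11.7913 = 58.9564.

T² ≈ 58.9564


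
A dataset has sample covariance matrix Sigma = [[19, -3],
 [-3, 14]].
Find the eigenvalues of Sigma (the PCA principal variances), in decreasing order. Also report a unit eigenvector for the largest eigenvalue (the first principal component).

Step 1 — characteristic polynomial of 2×2 Sigma:
  det(Sigma - λI) = λ² - trace · λ + det = 0.
  trace = 19 + 14 = 33, det = 19·14 - (-3)² = 257.
Step 2 — discriminant:
  Δ = trace² - 4·det = 1089 - 1028 = 61.
Step 3 — eigenvalues:
  λ = (trace ± √Δ)/2 = (33 ± 7.8102)/2,
  λ_1 = 20.4051,  λ_2 = 12.5949.

Step 4 — unit eigenvector for λ_1: solve (Sigma - λ_1 I)v = 0. First row:
  (19 - 20.4051)·v_x + (-3)·v_y = 0, i.e. (-1.4051)·v_x + (-3)·v_y = 0,
  so v ∝ (b, λ_1 - a) = (-3, 1.4051); multiply by -1 so the first entry is positive: u = (3, -1.4051).
  ||u|| = √((3)² + (-1.4051)²) = √(10.9744) ≈ 3.3128,
  v_1 = u/||u|| ≈ (0.9056, -0.4242) (||v_1|| = 1).

λ_1 = 20.4051,  λ_2 = 12.5949;  v_1 ≈ (0.9056, -0.4242)


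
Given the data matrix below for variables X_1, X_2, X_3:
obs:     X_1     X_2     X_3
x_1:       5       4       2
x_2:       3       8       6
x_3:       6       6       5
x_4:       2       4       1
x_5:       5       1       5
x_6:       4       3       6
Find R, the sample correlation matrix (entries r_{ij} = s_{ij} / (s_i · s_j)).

Step 1 — column means:
  mean(X_1) = (5 + 3 + 6 + 2 + 5 + 4) / 6 = 25/6 = 4.1667
  mean(X_2) = (4 + 8 + 6 + 4 + 1 + 3) / 6 = 26/6 = 4.3333
  mean(X_3) = (2 + 6 + 5 + 1 + 5 + 6) / 6 = 25/6 = 4.1667

Step 2 — sample variances and covariances s[i,j] = (1/(n-1)) · Σ_k (x_{k,i} - mean_i) · (x_{k,j} - mean_j), with n-1 = 5:
  s[X_1,X_1] = ((0.8333)·(0.8333) + (-1.1667)·(-1.1667) + (1.8333)·(1.8333) + (-2.1667)·(-2.1667) + (0.8333)·(0.8333) + (-0.1667)·(-0.1667)) / 5 = 10.8333/5 = 2.1667
  s[X_1,X_2] = ((0.8333)·(-0.3333) + (-1.1667)·(3.6667) + (1.8333)·(1.6667) + (-2.1667)·(-0.3333) + (0.8333)·(-3.3333) + (-0.1667)·(-1.3333)) / 5 = -3.3333/5 = -0.6667
  s[X_1,X_3] = ((0.8333)·(-2.1667) + (-1.1667)·(1.8333) + (1.8333)·(0.8333) + (-2.1667)·(-3.1667) + (0.8333)·(0.8333) + (-0.1667)·(1.8333)) / 5 = 4.8333/5 = 0.9667
  s[X_2,X_2] = ((-0.3333)·(-0.3333) + (3.6667)·(3.6667) + (1.6667)·(1.6667) + (-0.3333)·(-0.3333) + (-3.3333)·(-3.3333) + (-1.3333)·(-1.3333)) / 5 = 29.3333/5 = 5.8667
  s[X_2,X_3] = ((-0.3333)·(-2.1667) + (3.6667)·(1.8333) + (1.6667)·(0.8333) + (-0.3333)·(-3.1667) + (-3.3333)·(0.8333) + (-1.3333)·(1.8333)) / 5 = 4.6667/5 = 0.9333
  s[X_3,X_3] = ((-2.1667)·(-2.1667) + (1.8333)·(1.8333) + (0.8333)·(0.8333) + (-3.1667)·(-3.1667) + (0.8333)·(0.8333) + (1.8333)·(1.8333)) / 5 = 22.8333/5 = 4.5667
  Sample standard deviations s_i = √(s[i,i]):
  s(X_1) = √(2.1667) = 1.472
  s(X_2) = √(5.8667) = 2.4221
  s(X_3) = √(4.5667) = 2.137

Step 3 — r_{ij} = s_{ij} / (s_i · s_j):
  r[X_1,X_1] = 1 (diagonal).
  r[X_1,X_2] = -0.6667 / (1.472 · 2.4221) = -0.6667 / 3.5653 = -0.187
  r[X_1,X_3] = 0.9667 / (1.472 · 2.137) = 0.9667 / 3.1455 = 0.3073
  r[X_2,X_2] = 1 (diagonal).
  r[X_2,X_3] = 0.9333 / (2.4221 · 2.137) = 0.9333 / 5.176 = 0.1803
  r[X_3,X_3] = 1 (diagonal).

R is symmetric with unit diagonal. Assembling:

R = [[1, -0.187, 0.3073],
 [-0.187, 1, 0.1803],
 [0.3073, 0.1803, 1]]


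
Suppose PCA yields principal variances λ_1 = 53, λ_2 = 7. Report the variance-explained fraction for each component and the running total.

Step 1 — total variance = trace(Sigma) = Σ λ_i = 53 + 7 = 60.

Step 2 — fraction explained by component i = λ_i / Σ λ:
  PC1: 53/60 = 0.8833
  PC2: 7/60 = 0.1167

Step 3 — cumulative fraction after k components = (λ_1 + ... + λ_k) / Σ λ:
  k = 1: 53/60 = 0.8833
  k = 2: (53 + 7)/60 = 60/60 = 1

Summary (fraction, with percent):

explained: PC1 0.8833 (88.33%), PC2 0.1167 (11.67%);  cumulative: 0.8833, 1


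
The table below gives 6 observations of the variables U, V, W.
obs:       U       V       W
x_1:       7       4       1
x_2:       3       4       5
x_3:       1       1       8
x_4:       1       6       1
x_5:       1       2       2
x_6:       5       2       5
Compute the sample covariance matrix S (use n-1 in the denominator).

Step 1 — column means:
  mean(U) = (7 + 3 + 1 + 1 + 1 + 5) / 6 = 18/6 = 3
  mean(V) = (4 + 4 + 1 + 6 + 2 + 2) / 6 = 19/6 = 3.1667
  mean(W) = (1 + 5 + 8 + 1 + 2 + 5) / 6 = 22/6 = 3.6667

Step 2 — sample covariance S[i,j] = (1/(n-1)) · Σ_k (x_{k,i} - mean_i) · (x_{k,j} - mean_j), with n-1 = 5.
  S[U,U] = ((4)·(4) + (0)·(0) + (-2)·(-2) + (-2)·(-2) + (-2)·(-2) + (2)·(2)) / 5 = 32/5 = 6.4
  S[U,V] = ((4)·(0.8333) + (0)·(0.8333) + (-2)·(-2.1667) + (-2)·(2.8333) + (-2)·(-1.1667) + (2)·(-1.1667)) / 5 = 2/5 = 0.4
  S[U,W] = ((4)·(-2.6667) + (0)·(1.3333) + (-2)·(4.3333) + (-2)·(-2.6667) + (-2)·(-1.6667) + (2)·(1.3333)) / 5 = -8/5 = -1.6
  S[V,V] = ((0.8333)·(0.8333) + (0.8333)·(0.8333) + (-2.1667)·(-2.1667) + (2.8333)·(2.8333) + (-1.1667)·(-1.1667) + (-1.1667)·(-1.1667)) / 5 = 16.8333/5 = 3.3667
  S[V,W] = ((0.8333)·(-2.6667) + (0.8333)·(1.3333) + (-2.1667)·(4.3333) + (2.8333)·(-2.6667) + (-1.1667)·(-1.6667) + (-1.1667)·(1.3333)) / 5 = -17.6667/5 = -3.5333
  S[W,W] = ((-2.6667)·(-2.6667) + (1.3333)·(1.3333) + (4.3333)·(4.3333) + (-2.6667)·(-2.6667) + (-1.6667)·(-1.6667) + (1.3333)·(1.3333)) / 5 = 39.3333/5 = 7.8667

S is symmetric (S[j,i] = S[i,j]). Assembling:

S = [[6.4, 0.4, -1.6],
 [0.4, 3.3667, -3.5333],
 [-1.6, -3.5333, 7.8667]]


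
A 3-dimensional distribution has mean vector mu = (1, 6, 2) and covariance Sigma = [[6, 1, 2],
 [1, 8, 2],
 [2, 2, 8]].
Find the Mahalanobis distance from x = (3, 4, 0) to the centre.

Step 1 — centre the observation: (x - mu) = (2, -2, -2).

Step 2 — invert Sigma (cofactor / det for 3×3, or solve directly):
  Sigma^{-1} = [[0.1829, -0.0122, -0.0427],
 [-0.0122, 0.1341, -0.0305],
 [-0.0427, -0.0305, 0.1433]].

Step 3 — form the quadratic (x - mu)^T · Sigma^{-1} · (x - mu):
  Sigma^{-1} · (x - mu) = (0.4756, -0.2317, -0.311).
  (x - mu)^T · [Sigma^{-1} · (x - mu)] = (2)·(0.4756) + (-2)·(-0.2317) + (-2)·(-0.311) = 2.0366.

Step 4 — take square root: d = √(2.0366) ≈ 1.4271.

d(x, mu) = √(2.0366) ≈ 1.4271


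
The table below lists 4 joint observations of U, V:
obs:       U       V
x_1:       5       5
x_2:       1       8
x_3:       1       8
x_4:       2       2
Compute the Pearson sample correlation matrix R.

Step 1 — column means:
  mean(U) = (5 + 1 + 1 + 2) / 4 = 9/4 = 2.25
  mean(V) = (5 + 8 + 8 + 2) / 4 = 23/4 = 5.75

Step 2 — sample variances and covariances s[i,j] = (1/(n-1)) · Σ_k (x_{k,i} - mean_i) · (x_{k,j} - mean_j), with n-1 = 3:
  s[U,U] = ((2.75)·(2.75) + (-1.25)·(-1.25) + (-1.25)·(-1.25) + (-0.25)·(-0.25)) / 3 = 10.75/3 = 3.5833
  s[U,V] = ((2.75)·(-0.75) + (-1.25)·(2.25) + (-1.25)·(2.25) + (-0.25)·(-3.75)) / 3 = -6.75/3 = -2.25
  s[V,V] = ((-0.75)·(-0.75) + (2.25)·(2.25) + (2.25)·(2.25) + (-3.75)·(-3.75)) / 3 = 24.75/3 = 8.25
  Sample standard deviations s_i = √(s[i,i]):
  s(U) = √(3.5833) = 1.893
  s(V) = √(8.25) = 2.8723

Step 3 — r_{ij} = s_{ij} / (s_i · s_j):
  r[U,U] = 1 (diagonal).
  r[U,V] = -2.25 / (1.893 · 2.8723) = -2.25 / 5.4371 = -0.4138
  r[V,V] = 1 (diagonal).

R is symmetric with unit diagonal. Assembling:

R = [[1, -0.4138],
 [-0.4138, 1]]


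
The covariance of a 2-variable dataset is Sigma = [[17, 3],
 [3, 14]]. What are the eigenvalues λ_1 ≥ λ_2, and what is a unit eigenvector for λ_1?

Step 1 — characteristic polynomial of 2×2 Sigma:
  det(Sigma - λI) = λ² - trace · λ + det = 0.
  trace = 17 + 14 = 31, det = 17·14 - (3)² = 229.
Step 2 — discriminant:
  Δ = trace² - 4·det = 961 - 916 = 45.
Step 3 — eigenvalues:
  λ = (trace ± √Δ)/2 = (31 ± 6.7082)/2,
  λ_1 = 18.8541,  λ_2 = 12.1459.

Step 4 — unit eigenvector for λ_1: solve (Sigma - λ_1 I)v = 0. First row:
  (17 - 18.8541)·v_x + (3)·v_y = 0, i.e. (-1.8541)·v_x + (3)·v_y = 0,
  so v ∝ (b, λ_1 - a) = (3, 1.8541) = u.
  ||u|| = √((3)² + (1.8541)²) = √(12.4377) ≈ 3.5267,
  v_1 = u/||u|| ≈ (0.8507, 0.5257) (||v_1|| = 1).

λ_1 = 18.8541,  λ_2 = 12.1459;  v_1 ≈ (0.8507, 0.5257)


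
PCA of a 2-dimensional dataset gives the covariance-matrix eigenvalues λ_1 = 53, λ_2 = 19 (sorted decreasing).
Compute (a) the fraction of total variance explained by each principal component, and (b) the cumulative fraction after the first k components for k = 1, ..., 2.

Step 1 — total variance = trace(Sigma) = Σ λ_i = 53 + 19 = 72.

Step 2 — fraction explained by component i = λ_i / Σ λ:
  PC1: 53/72 = 0.7361
  PC2: 19/72 = 0.2639

Step 3 — cumulative fraction after k components = (λ_1 + ... + λ_k) / Σ λ:
  k = 1: 53/72 = 0.7361
  k = 2: (53 + 19)/72 = 72/72 = 1

Summary (fraction, with percent):

explained: PC1 0.7361 (73.61%), PC2 0.2639 (26.39%);  cumulative: 0.7361, 1


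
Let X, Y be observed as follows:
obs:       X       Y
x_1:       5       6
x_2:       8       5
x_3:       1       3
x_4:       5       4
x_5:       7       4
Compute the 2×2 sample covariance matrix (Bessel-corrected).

Step 1 — column means:
  mean(X) = (5 + 8 + 1 + 5 + 7) / 5 = 26/5 = 5.2
  mean(Y) = (6 + 5 + 3 + 4 + 4) / 5 = 22/5 = 4.4

Step 2 — sample covariance S[i,j] = (1/(n-1)) · Σ_k (x_{k,i} - mean_i) · (x_{k,j} - mean_j), with n-1 = 4.
  S[X,X] = ((-0.2)·(-0.2) + (2.8)·(2.8) + (-4.2)·(-4.2) + (-0.2)·(-0.2) + (1.8)·(1.8)) / 4 = 28.8/4 = 7.2
  S[X,Y] = ((-0.2)·(1.6) + (2.8)·(0.6) + (-4.2)·(-1.4) + (-0.2)·(-0.4) + (1.8)·(-0.4)) / 4 = 6.6/4 = 1.65
  S[Y,Y] = ((1.6)·(1.6) + (0.6)·(0.6) + (-1.4)·(-1.4) + (-0.4)·(-0.4) + (-0.4)·(-0.4)) / 4 = 5.2/4 = 1.3

S is symmetric (S[j,i] = S[i,j]). Assembling:

S = [[7.2, 1.65],
 [1.65, 1.3]]


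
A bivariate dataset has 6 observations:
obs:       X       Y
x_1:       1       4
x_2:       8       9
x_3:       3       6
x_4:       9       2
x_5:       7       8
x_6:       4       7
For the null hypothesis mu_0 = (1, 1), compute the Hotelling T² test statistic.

Step 1 — sample mean vector:
  mean(X) = (1 + 8 + 3 + 9 + 7 + 4) / 6 = 32/6 = 5.3333
  mean(Y) = (4 + 9 + 6 + 2 + 8 + 7) / 6 = 36/6 = 6
  x̄ = (5.3333, 6),  deviation x̄ - mu_0 = (5.3333, 6) - (1, 1) = (4.3333, 5).

Step 2 — sample covariance matrix, S[i,j] = (1/(n-1)) · Σ_k (x_{k,i} - mean_i) · (x_{k,j} - mean_j), divisor n-1 = 5:
  S[X,X] = ((-4.3333)·(-4.3333) + (2.6667)·(2.6667) + (-2.3333)·(-2.3333) + (3.6667)·(3.6667) + (1.6667)·(1.6667) + (-1.3333)·(-1.3333)) / 5 = 49.3333/5 = 9.8667
  S[X,Y] = ((-4.3333)·(-2) + (2.6667)·(3) + (-2.3333)·(0) + (3.6667)·(-4) + (1.6667)·(2) + (-1.3333)·(1)) / 5 = 4/5 = 0.8
  S[Y,Y] = ((-2)·(-2) + (3)·(3) + (0)·(0) + (-4)·(-4) + (2)·(2) + (1)·(1)) / 5 = 34/5 = 6.8
  S = [[9.8667, 0.8],
 [0.8, 6.8]].

Step 3 — invert S. det(S) = 9.8667·6.8 - (0.8)² = 66.4533.
  S^{-1} = (1/det) · [[d, -b], [-b, a]] = [[0.1023, -0.012],
 [-0.012, 0.1485]].

Step 4 — quadratic form (x̄ - mu_0)^T · S^{-1} · (x̄ - mu_0):
  S^{-1} · (x̄ - mu_0) = (0.3832, 0.6902),
  (x̄ - mu_0)^T · [...] = (4.3333)·(0.3832) + (5)·(0.6902) = 5.1117.

Step 5 — scale by n: T² = 6 · 5.1117 = 30.6701.

T² ≈ 30.6701


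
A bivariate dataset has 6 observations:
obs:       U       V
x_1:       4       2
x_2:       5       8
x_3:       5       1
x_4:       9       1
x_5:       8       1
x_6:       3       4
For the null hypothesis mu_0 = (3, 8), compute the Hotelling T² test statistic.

Step 1 — sample mean vector:
  mean(U) = (4 + 5 + 5 + 9 + 8 + 3) / 6 = 34/6 = 5.6667
  mean(V) = (2 + 8 + 1 + 1 + 1 + 4) / 6 = 17/6 = 2.8333
  x̄ = (5.6667, 2.8333),  deviation x̄ - mu_0 = (5.6667, 2.8333) - (3, 8) = (2.6667, -5.1667).

Step 2 — sample covariance matrix, S[i,j] = (1/(n-1)) · Σ_k (x_{k,i} - mean_i) · (x_{k,j} - mean_j), divisor n-1 = 5:
  S[U,U] = ((-1.6667)·(-1.6667) + (-0.6667)·(-0.6667) + (-0.6667)·(-0.6667) + (3.3333)·(3.3333) + (2.3333)·(2.3333) + (-2.6667)·(-2.6667)) / 5 = 27.3333/5 = 5.4667
  S[U,V] = ((-1.6667)·(-0.8333) + (-0.6667)·(5.1667) + (-0.6667)·(-1.8333) + (3.3333)·(-1.8333) + (2.3333)·(-1.8333) + (-2.6667)·(1.1667)) / 5 = -14.3333/5 = -2.8667
  S[V,V] = ((-0.8333)·(-0.8333) + (5.1667)·(5.1667) + (-1.8333)·(-1.8333) + (-1.8333)·(-1.8333) + (-1.8333)·(-1.8333) + (1.1667)·(1.1667)) / 5 = 38.8333/5 = 7.7667
  S = [[5.4667, -2.8667],
 [-2.8667, 7.7667]].

Step 3 — invert S. det(S) = 5.4667·7.7667 - (-2.8667)² = 34.24.
  S^{-1} = (1/det) · [[d, -b], [-b, a]] = [[0.2268, 0.0837],
 [0.0837, 0.1597]].

Step 4 — quadratic form (x̄ - mu_0)^T · S^{-1} · (x̄ - mu_0):
  S^{-1} · (x̄ - mu_0) = (0.1723, -0.6016),
  (x̄ - mu_0)^T · [...] = (2.6667)·(0.1723) + (-5.1667)·(-0.6016) = 3.568.

Step 5 — scale by n: T² = 6 · 3.568 = 21.4077.

T² ≈ 21.4077


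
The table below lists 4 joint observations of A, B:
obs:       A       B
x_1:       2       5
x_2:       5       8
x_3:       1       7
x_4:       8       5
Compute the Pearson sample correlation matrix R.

Step 1 — column means:
  mean(A) = (2 + 5 + 1 + 8) / 4 = 16/4 = 4
  mean(B) = (5 + 8 + 7 + 5) / 4 = 25/4 = 6.25

Step 2 — sample variances and covariances s[i,j] = (1/(n-1)) · Σ_k (x_{k,i} - mean_i) · (x_{k,j} - mean_j), with n-1 = 3:
  s[A,A] = ((-2)·(-2) + (1)·(1) + (-3)·(-3) + (4)·(4)) / 3 = 30/3 = 10
  s[A,B] = ((-2)·(-1.25) + (1)·(1.75) + (-3)·(0.75) + (4)·(-1.25)) / 3 = -3/3 = -1
  s[B,B] = ((-1.25)·(-1.25) + (1.75)·(1.75) + (0.75)·(0.75) + (-1.25)·(-1.25)) / 3 = 6.75/3 = 2.25
  Sample standard deviations s_i = √(s[i,i]):
  s(A) = √(10) = 3.1623
  s(B) = √(2.25) = 1.5

Step 3 — r_{ij} = s_{ij} / (s_i · s_j):
  r[A,A] = 1 (diagonal).
  r[A,B] = -1 / (3.1623 · 1.5) = -1 / 4.7434 = -0.2108
  r[B,B] = 1 (diagonal).

R is symmetric with unit diagonal. Assembling:

R = [[1, -0.2108],
 [-0.2108, 1]]


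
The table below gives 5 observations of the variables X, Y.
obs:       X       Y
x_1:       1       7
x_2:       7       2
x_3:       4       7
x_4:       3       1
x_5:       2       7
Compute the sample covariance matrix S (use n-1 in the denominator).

Step 1 — column means:
  mean(X) = (1 + 7 + 4 + 3 + 2) / 5 = 17/5 = 3.4
  mean(Y) = (7 + 2 + 7 + 1 + 7) / 5 = 24/5 = 4.8

Step 2 — sample covariance S[i,j] = (1/(n-1)) · Σ_k (x_{k,i} - mean_i) · (x_{k,j} - mean_j), with n-1 = 4.
  S[X,X] = ((-2.4)·(-2.4) + (3.6)·(3.6) + (0.6)·(0.6) + (-0.4)·(-0.4) + (-1.4)·(-1.4)) / 4 = 21.2/4 = 5.3
  S[X,Y] = ((-2.4)·(2.2) + (3.6)·(-2.8) + (0.6)·(2.2) + (-0.4)·(-3.8) + (-1.4)·(2.2)) / 4 = -15.6/4 = -3.9
  S[Y,Y] = ((2.2)·(2.2) + (-2.8)·(-2.8) + (2.2)·(2.2) + (-3.8)·(-3.8) + (2.2)·(2.2)) / 4 = 36.8/4 = 9.2

S is symmetric (S[j,i] = S[i,j]). Assembling:

S = [[5.3, -3.9],
 [-3.9, 9.2]]


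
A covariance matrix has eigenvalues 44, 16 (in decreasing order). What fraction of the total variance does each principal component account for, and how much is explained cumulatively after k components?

Step 1 — total variance = trace(Sigma) = Σ λ_i = 44 + 16 = 60.

Step 2 — fraction explained by component i = λ_i / Σ λ:
  PC1: 44/60 = 0.7333
  PC2: 16/60 = 0.2667

Step 3 — cumulative fraction after k components = (λ_1 + ... + λ_k) / Σ λ:
  k = 1: 44/60 = 0.7333
  k = 2: (44 + 16)/60 = 60/60 = 1

Summary (fraction, with percent):

explained: PC1 0.7333 (73.33%), PC2 0.2667 (26.67%);  cumulative: 0.7333, 1


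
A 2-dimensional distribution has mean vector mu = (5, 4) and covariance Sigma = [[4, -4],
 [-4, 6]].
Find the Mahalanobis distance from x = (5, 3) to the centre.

Step 1 — centre the observation: (x - mu) = (0, -1).

Step 2 — invert Sigma. det(Sigma) = 4·6 - (-4)² = 8.
  Sigma^{-1} = (1/det) · [[d, -b], [-b, a]] = [[0.75, 0.5],
 [0.5, 0.5]].

Step 3 — form the quadratic (x - mu)^T · Sigma^{-1} · (x - mu):
  Sigma^{-1} · (x - mu) = (-0.5, -0.5).
  (x - mu)^T · [Sigma^{-1} · (x - mu)] = (0)·(-0.5) + (-1)·(-0.5) = 0.5.

Step 4 — take square root: d = √(0.5) ≈ 0.7071.

d(x, mu) = √(0.5) ≈ 0.7071


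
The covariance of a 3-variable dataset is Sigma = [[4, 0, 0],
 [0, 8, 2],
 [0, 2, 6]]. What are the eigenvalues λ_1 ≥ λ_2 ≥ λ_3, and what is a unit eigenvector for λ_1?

Step 1 — characteristic polynomial p(λ) = det(λI - Sigma) = λ³ - tr·λ² + c_1·λ - det, where tr = trace, c_1 = sum of the principal 2×2 minors, det = det(Sigma):
  tr = 4 + 8 + 6 = 18,
  c_1 = (4·8 - (0)²) + (4·6 - (0)²) + (8·6 - (2)²) = 32 + 24 + 44 = 100,
  det = 4·(8·6 - (2)²) - (0)·((0)·6 - (2)·(0)) + (0)·((0)·(2) - 8·(0)) = 4·(44) - (0)·(0) + (0)·(0) = 176.
  So p(λ) = λ³ - 18λ² + 100λ - 176.
Step 2 — look for an integer root (rational root theorem: any rational root is an integer divisor of 176). Testing λ = 4:
  p(4) = 64 - 288 + 400 - 176 = 0  ✓
  Dividing out (λ - 4): p(λ) = (λ - 4)(λ² - 14λ + 44).
Step 3 — remaining eigenvalues from the quadratic λ² - 14λ + 44 = 0:
  Δ = 14² - 4·44 = 196 - 176 = 20,  λ = (14 ± √20)/2 = (14 ± 4.4721)/2 ≈ 9.2361 or 4.7639.
  Sorted: λ_1 = 9.2361,  λ_2 = 4.7639,  λ_3 = 4  (check: sum = 18 = tr ✓).

Step 4 — unit eigenvector for λ_1 ≈ 9.2361: v spans the null space of (Sigma - λ_1 I), whose rows are
  r_1 = (-5.2361, 0, 0),  r_2 = (0, -1.2361, 2),  r_3 = (0, 2, -3.2361).
  v is orthogonal to every row, so take v ∝ r_1 × r_2 = ((0)·(2) - (0)·(-1.2361), (0)·(0) - (-5.2361)·(2), (-5.2361)·(-1.2361) - (0)·(0)) ≈ (0, 10.4721, 6.4721).
  Let u = (0, 10.4721, 6.4721).
  ||u|| = √((0)² + (10.4721)² + (6.4721)²) = √(151.5542) ≈ 12.3107,  v_1 = u/||u|| ≈ (0, 0.8507, 0.5257) (||v_1|| = 1).

λ_1 = 9.2361,  λ_2 = 4.7639,  λ_3 = 4;  v_1 ≈ (0, 0.8507, 0.5257)


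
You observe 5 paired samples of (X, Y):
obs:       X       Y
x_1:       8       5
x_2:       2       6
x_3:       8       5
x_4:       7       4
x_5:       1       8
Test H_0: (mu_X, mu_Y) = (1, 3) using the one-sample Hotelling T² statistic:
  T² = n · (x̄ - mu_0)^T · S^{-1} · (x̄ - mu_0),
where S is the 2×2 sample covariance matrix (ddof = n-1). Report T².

Step 1 — sample mean vector:
  mean(X) = (8 + 2 + 8 + 7 + 1) / 5 = 26/5 = 5.2
  mean(Y) = (5 + 6 + 5 + 4 + 8) / 5 = 28/5 = 5.6
  x̄ = (5.2, 5.6),  deviation x̄ - mu_0 = (5.2, 5.6) - (1, 3) = (4.2, 2.6).

Step 2 — sample covariance matrix, S[i,j] = (1/(n-1)) · Σ_k (x_{k,i} - mean_i) · (x_{k,j} - mean_j), divisor n-1 = 4:
  S[X,X] = ((2.8)·(2.8) + (-3.2)·(-3.2) + (2.8)·(2.8) + (1.8)·(1.8) + (-4.2)·(-4.2)) / 4 = 46.8/4 = 11.7
  S[X,Y] = ((2.8)·(-0.6) + (-3.2)·(0.4) + (2.8)·(-0.6) + (1.8)·(-1.6) + (-4.2)·(2.4)) / 4 = -17.6/4 = -4.4
  S[Y,Y] = ((-0.6)·(-0.6) + (0.4)·(0.4) + (-0.6)·(-0.6) + (-1.6)·(-1.6) + (2.4)·(2.4)) / 4 = 9.2/4 = 2.3
  S = [[11.7, -4.4],
 [-4.4, 2.3]].

Step 3 — invert S. det(S) = 11.7·2.3 - (-4.4)² = 7.55.
  S^{-1} = (1/det) · [[d, -b], [-b, a]] = [[0.3046, 0.5828],
 [0.5828, 1.5497]].

Step 4 — quadratic form (x̄ - mu_0)^T · S^{-1} · (x̄ - mu_0):
  S^{-1} · (x̄ - mu_0) = (2.7947, 6.4768),
  (x̄ - mu_0)^T · [...] = (4.2)·(2.7947) + (2.6)·(6.4768) = 28.5775.

Step 5 — scale by n: T² = 5 · 28.5775 = 142.8874.

T² ≈ 142.8874


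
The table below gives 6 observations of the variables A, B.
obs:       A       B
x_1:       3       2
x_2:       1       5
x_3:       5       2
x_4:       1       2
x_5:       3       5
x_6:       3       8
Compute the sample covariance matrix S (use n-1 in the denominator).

Step 1 — column means:
  mean(A) = (3 + 1 + 5 + 1 + 3 + 3) / 6 = 16/6 = 2.6667
  mean(B) = (2 + 5 + 2 + 2 + 5 + 8) / 6 = 24/6 = 4

Step 2 — sample covariance S[i,j] = (1/(n-1)) · Σ_k (x_{k,i} - mean_i) · (x_{k,j} - mean_j), with n-1 = 5.
  S[A,A] = ((0.3333)·(0.3333) + (-1.6667)·(-1.6667) + (2.3333)·(2.3333) + (-1.6667)·(-1.6667) + (0.3333)·(0.3333) + (0.3333)·(0.3333)) / 5 = 11.3333/5 = 2.2667
  S[A,B] = ((0.3333)·(-2) + (-1.6667)·(1) + (2.3333)·(-2) + (-1.6667)·(-2) + (0.3333)·(1) + (0.3333)·(4)) / 5 = -2/5 = -0.4
  S[B,B] = ((-2)·(-2) + (1)·(1) + (-2)·(-2) + (-2)·(-2) + (1)·(1) + (4)·(4)) / 5 = 30/5 = 6

S is symmetric (S[j,i] = S[i,j]). Assembling:

S = [[2.2667, -0.4],
 [-0.4, 6]]


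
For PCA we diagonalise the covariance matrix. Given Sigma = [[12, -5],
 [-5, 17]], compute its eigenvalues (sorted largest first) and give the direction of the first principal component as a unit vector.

Step 1 — characteristic polynomial of 2×2 Sigma:
  det(Sigma - λI) = λ² - trace · λ + det = 0.
  trace = 12 + 17 = 29, det = 12·17 - (-5)² = 179.
Step 2 — discriminant:
  Δ = trace² - 4·det = 841 - 716 = 125.
Step 3 — eigenvalues:
  λ = (trace ± √Δ)/2 = (29 ± 11.1803)/2,
  λ_1 = 20.0902,  λ_2 = 8.9098.

Step 4 — unit eigenvector for λ_1: solve (Sigma - λ_1 I)v = 0. First row:
  (12 - 20.0902)·v_x + (-5)·v_y = 0, i.e. (-8.0902)·v_x + (-5)·v_y = 0,
  so v ∝ (b, λ_1 - a) = (-5, 8.0902); multiply by -1 so the first entry is positive: u = (5, -8.0902).
  ||u|| = √((5)² + (-8.0902)²) = √(90.4508) ≈ 9.5106,
  v_1 = u/||u|| ≈ (0.5257, -0.8507) (||v_1|| = 1).

λ_1 = 20.0902,  λ_2 = 8.9098;  v_1 ≈ (0.5257, -0.8507)


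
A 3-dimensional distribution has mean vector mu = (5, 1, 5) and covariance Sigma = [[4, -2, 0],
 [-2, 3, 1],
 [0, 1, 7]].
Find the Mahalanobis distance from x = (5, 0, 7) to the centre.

Step 1 — centre the observation: (x - mu) = (0, -1, 2).

Step 2 — invert Sigma (cofactor / det for 3×3, or solve directly):
  Sigma^{-1} = [[0.3846, 0.2692, -0.0385],
 [0.2692, 0.5385, -0.0769],
 [-0.0385, -0.0769, 0.1538]].

Step 3 — form the quadratic (x - mu)^T · Sigma^{-1} · (x - mu):
  Sigma^{-1} · (x - mu) = (-0.3462, -0.6923, 0.3846).
  (x - mu)^T · [Sigma^{-1} · (x - mu)] = (0)·(-0.3462) + (-1)·(-0.6923) + (2)·(0.3846) = 1.4615.

Step 4 — take square root: d = √(1.4615) ≈ 1.2089.

d(x, mu) = √(1.4615) ≈ 1.2089


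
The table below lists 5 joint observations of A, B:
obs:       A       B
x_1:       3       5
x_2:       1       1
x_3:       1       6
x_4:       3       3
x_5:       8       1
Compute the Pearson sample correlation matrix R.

Step 1 — column means:
  mean(A) = (3 + 1 + 1 + 3 + 8) / 5 = 16/5 = 3.2
  mean(B) = (5 + 1 + 6 + 3 + 1) / 5 = 16/5 = 3.2

Step 2 — sample variances and covariances s[i,j] = (1/(n-1)) · Σ_k (x_{k,i} - mean_i) · (x_{k,j} - mean_j), with n-1 = 4:
  s[A,A] = ((-0.2)·(-0.2) + (-2.2)·(-2.2) + (-2.2)·(-2.2) + (-0.2)·(-0.2) + (4.8)·(4.8)) / 4 = 32.8/4 = 8.2
  s[A,B] = ((-0.2)·(1.8) + (-2.2)·(-2.2) + (-2.2)·(2.8) + (-0.2)·(-0.2) + (4.8)·(-2.2)) / 4 = -12.2/4 = -3.05
  s[B,B] = ((1.8)·(1.8) + (-2.2)·(-2.2) + (2.8)·(2.8) + (-0.2)·(-0.2) + (-2.2)·(-2.2)) / 4 = 20.8/4 = 5.2
  Sample standard deviations s_i = √(s[i,i]):
  s(A) = √(8.2) = 2.8636
  s(B) = √(5.2) = 2.2804

Step 3 — r_{ij} = s_{ij} / (s_i · s_j):
  r[A,A] = 1 (diagonal).
  r[A,B] = -3.05 / (2.8636 · 2.2804) = -3.05 / 6.5299 = -0.4671
  r[B,B] = 1 (diagonal).

R is symmetric with unit diagonal. Assembling:

R = [[1, -0.4671],
 [-0.4671, 1]]


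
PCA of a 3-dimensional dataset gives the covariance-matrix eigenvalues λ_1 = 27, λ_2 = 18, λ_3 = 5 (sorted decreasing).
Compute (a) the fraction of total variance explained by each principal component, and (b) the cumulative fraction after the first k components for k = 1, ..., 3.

Step 1 — total variance = trace(Sigma) = Σ λ_i = 27 + 18 + 5 = 50.

Step 2 — fraction explained by component i = λ_i / Σ λ:
  PC1: 27/50 = 0.54
  PC2: 18/50 = 0.36
  PC3: 5/50 = 0.1

Step 3 — cumulative fraction after k components = (λ_1 + ... + λ_k) / Σ λ:
  k = 1: 27/50 = 0.54
  k = 2: (27 + 18)/50 = 45/50 = 0.9
  k = 3: (27 + 18 + 5)/50 = 50/50 = 1

Summary (fraction, with percent):

explained: PC1 0.54 (54%), PC2 0.36 (36%), PC3 0.1 (10%);  cumulative: 0.54, 0.9, 1


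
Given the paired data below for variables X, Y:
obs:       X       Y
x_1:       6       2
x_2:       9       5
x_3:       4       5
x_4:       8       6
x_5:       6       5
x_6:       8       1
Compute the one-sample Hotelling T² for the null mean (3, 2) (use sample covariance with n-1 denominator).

Step 1 — sample mean vector:
  mean(X) = (6 + 9 + 4 + 8 + 6 + 8) / 6 = 41/6 = 6.8333
  mean(Y) = (2 + 5 + 5 + 6 + 5 + 1) / 6 = 24/6 = 4
  x̄ = (6.8333, 4),  deviation x̄ - mu_0 = (6.8333, 4) - (3, 2) = (3.8333, 2).

Step 2 — sample covariance matrix, S[i,j] = (1/(n-1)) · Σ_k (x_{k,i} - mean_i) · (x_{k,j} - mean_j), divisor n-1 = 5:
  S[X,X] = ((-0.8333)·(-0.8333) + (2.1667)·(2.1667) + (-2.8333)·(-2.8333) + (1.1667)·(1.1667) + (-0.8333)·(-0.8333) + (1.1667)·(1.1667)) / 5 = 16.8333/5 = 3.3667
  S[X,Y] = ((-0.8333)·(-2) + (2.1667)·(1) + (-2.8333)·(1) + (1.1667)·(2) + (-0.8333)·(1) + (1.1667)·(-3)) / 5 = -1/5 = -0.2
  S[Y,Y] = ((-2)·(-2) + (1)·(1) + (1)·(1) + (2)·(2) + (1)·(1) + (-3)·(-3)) / 5 = 20/5 = 4
  S = [[3.3667, -0.2],
 [-0.2, 4]].

Step 3 — invert S. det(S) = 3.3667·4 - (-0.2)² = 13.4267.
  S^{-1} = (1/det) · [[d, -b], [-b, a]] = [[0.2979, 0.0149],
 [0.0149, 0.2507]].

Step 4 — quadratic form (x̄ - mu_0)^T · S^{-1} · (x̄ - mu_0):
  S^{-1} · (x̄ - mu_0) = (1.1718, 0.5586),
  (x̄ - mu_0)^T · [...] = (3.8333)·(1.1718) + (2)·(0.5586) = 5.6091.

Step 5 — scale by n: T² = 6 · 5.6091 = 33.6544.

T² ≈ 33.6544


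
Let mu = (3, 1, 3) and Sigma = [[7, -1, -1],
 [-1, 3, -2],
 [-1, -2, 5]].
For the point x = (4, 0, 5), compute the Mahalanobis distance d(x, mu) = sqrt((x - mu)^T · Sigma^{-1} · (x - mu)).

Step 1 — centre the observation: (x - mu) = (1, -1, 2).

Step 2 — invert Sigma (cofactor / det for 3×3, or solve directly):
  Sigma^{-1} = [[0.1692, 0.1077, 0.0769],
 [0.1077, 0.5231, 0.2308],
 [0.0769, 0.2308, 0.3077]].

Step 3 — form the quadratic (x - mu)^T · Sigma^{-1} · (x - mu):
  Sigma^{-1} · (x - mu) = (0.2154, 0.0462, 0.4615).
  (x - mu)^T · [Sigma^{-1} · (x - mu)] = (1)·(0.2154) + (-1)·(0.0462) + (2)·(0.4615) = 1.0923.

Step 4 — take square root: d = √(1.0923) ≈ 1.0451.

d(x, mu) = √(1.0923) ≈ 1.0451


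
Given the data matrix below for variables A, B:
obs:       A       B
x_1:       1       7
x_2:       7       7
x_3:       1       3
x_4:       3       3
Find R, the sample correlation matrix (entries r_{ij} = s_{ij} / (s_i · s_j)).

Step 1 — column means:
  mean(A) = (1 + 7 + 1 + 3) / 4 = 12/4 = 3
  mean(B) = (7 + 7 + 3 + 3) / 4 = 20/4 = 5

Step 2 — sample variances and covariances s[i,j] = (1/(n-1)) · Σ_k (x_{k,i} - mean_i) · (x_{k,j} - mean_j), with n-1 = 3:
  s[A,A] = ((-2)·(-2) + (4)·(4) + (-2)·(-2) + (0)·(0)) / 3 = 24/3 = 8
  s[A,B] = ((-2)·(2) + (4)·(2) + (-2)·(-2) + (0)·(-2)) / 3 = 8/3 = 2.6667
  s[B,B] = ((2)·(2) + (2)·(2) + (-2)·(-2) + (-2)·(-2)) / 3 = 16/3 = 5.3333
  Sample standard deviations s_i = √(s[i,i]):
  s(A) = √(8) = 2.8284
  s(B) = √(5.3333) = 2.3094

Step 3 — r_{ij} = s_{ij} / (s_i · s_j):
  r[A,A] = 1 (diagonal).
  r[A,B] = 2.6667 / (2.8284 · 2.3094) = 2.6667 / 6.532 = 0.4082
  r[B,B] = 1 (diagonal).

R is symmetric with unit diagonal. Assembling:

R = [[1, 0.4082],
 [0.4082, 1]]


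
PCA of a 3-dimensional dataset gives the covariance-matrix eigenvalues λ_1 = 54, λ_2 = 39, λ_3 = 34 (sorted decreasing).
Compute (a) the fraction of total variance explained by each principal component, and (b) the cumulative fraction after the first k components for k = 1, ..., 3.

Step 1 — total variance = trace(Sigma) = Σ λ_i = 54 + 39 + 34 = 127.

Step 2 — fraction explained by component i = λ_i / Σ λ:
  PC1: 54/127 = 0.4252
  PC2: 39/127 = 0.3071
  PC3: 34/127 = 0.2677

Step 3 — cumulative fraction after k components = (λ_1 + ... + λ_k) / Σ λ:
  k = 1: 54/127 = 0.4252
  k = 2: (54 + 39)/127 = 93/127 = 0.7323
  k = 3: (54 + 39 + 34)/127 = 127/127 = 1

Summary (fraction, with percent):

explained: PC1 0.4252 (42.52%), PC2 0.3071 (30.71%), PC3 0.2677 (26.77%);  cumulative: 0.4252, 0.7323, 1


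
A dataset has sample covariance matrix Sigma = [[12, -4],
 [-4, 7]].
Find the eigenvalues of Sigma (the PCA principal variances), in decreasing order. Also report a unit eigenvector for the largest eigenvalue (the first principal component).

Step 1 — characteristic polynomial of 2×2 Sigma:
  det(Sigma - λI) = λ² - trace · λ + det = 0.
  trace = 12 + 7 = 19, det = 12·7 - (-4)² = 68.
Step 2 — discriminant:
  Δ = trace² - 4·det = 361 - 272 = 89.
Step 3 — eigenvalues:
  λ = (trace ± √Δ)/2 = (19 ± 9.434)/2,
  λ_1 = 14.217,  λ_2 = 4.783.

Step 4 — unit eigenvector for λ_1: solve (Sigma - λ_1 I)v = 0. First row:
  (12 - 14.217)·v_x + (-4)·v_y = 0, i.e. (-2.217)·v_x + (-4)·v_y = 0,
  so v ∝ (b, λ_1 - a) = (-4, 2.217); multiply by -1 so the first entry is positive: u = (4, -2.217).
  ||u|| = √((4)² + (-2.217)²) = √(20.915) ≈ 4.5733,
  v_1 = u/||u|| ≈ (0.8746, -0.4848) (||v_1|| = 1).

λ_1 = 14.217,  λ_2 = 4.783;  v_1 ≈ (0.8746, -0.4848)


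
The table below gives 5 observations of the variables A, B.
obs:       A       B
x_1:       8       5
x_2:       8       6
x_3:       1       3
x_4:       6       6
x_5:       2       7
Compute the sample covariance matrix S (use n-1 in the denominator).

Step 1 — column means:
  mean(A) = (8 + 8 + 1 + 6 + 2) / 5 = 25/5 = 5
  mean(B) = (5 + 6 + 3 + 6 + 7) / 5 = 27/5 = 5.4

Step 2 — sample covariance S[i,j] = (1/(n-1)) · Σ_k (x_{k,i} - mean_i) · (x_{k,j} - mean_j), with n-1 = 4.
  S[A,A] = ((3)·(3) + (3)·(3) + (-4)·(-4) + (1)·(1) + (-3)·(-3)) / 4 = 44/4 = 11
  S[A,B] = ((3)·(-0.4) + (3)·(0.6) + (-4)·(-2.4) + (1)·(0.6) + (-3)·(1.6)) / 4 = 6/4 = 1.5
  S[B,B] = ((-0.4)·(-0.4) + (0.6)·(0.6) + (-2.4)·(-2.4) + (0.6)·(0.6) + (1.6)·(1.6)) / 4 = 9.2/4 = 2.3

S is symmetric (S[j,i] = S[i,j]). Assembling:

S = [[11, 1.5],
 [1.5, 2.3]]


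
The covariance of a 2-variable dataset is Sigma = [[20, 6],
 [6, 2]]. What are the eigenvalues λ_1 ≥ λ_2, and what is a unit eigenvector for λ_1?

Step 1 — characteristic polynomial of 2×2 Sigma:
  det(Sigma - λI) = λ² - trace · λ + det = 0.
  trace = 20 + 2 = 22, det = 20·2 - (6)² = 4.
Step 2 — discriminant:
  Δ = trace² - 4·det = 484 - 16 = 468.
Step 3 — eigenvalues:
  λ = (trace ± √Δ)/2 = (22 ± 21.6333)/2,
  λ_1 = 21.8167,  λ_2 = 0.1833.

Step 4 — unit eigenvector for λ_1: solve (Sigma - λ_1 I)v = 0. First row:
  (20 - 21.8167)·v_x + (6)·v_y = 0, i.e. (-1.8167)·v_x + (6)·v_y = 0,
  so v ∝ (b, λ_1 - a) = (6, 1.8167) = u.
  ||u|| = √((6)² + (1.8167)²) = √(39.3002) ≈ 6.269,
  v_1 = u/||u|| ≈ (0.9571, 0.2898) (||v_1|| = 1).

λ_1 = 21.8167,  λ_2 = 0.1833;  v_1 ≈ (0.9571, 0.2898)


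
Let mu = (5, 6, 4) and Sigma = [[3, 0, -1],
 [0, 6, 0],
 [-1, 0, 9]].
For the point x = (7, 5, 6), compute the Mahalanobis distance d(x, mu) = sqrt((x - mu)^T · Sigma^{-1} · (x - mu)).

Step 1 — centre the observation: (x - mu) = (2, -1, 2).

Step 2 — invert Sigma (cofactor / det for 3×3, or solve directly):
  Sigma^{-1} = [[0.3462, 0, 0.0385],
 [0, 0.1667, 0],
 [0.0385, 0, 0.1154]].

Step 3 — form the quadratic (x - mu)^T · Sigma^{-1} · (x - mu):
  Sigma^{-1} · (x - mu) = (0.7692, -0.1667, 0.3077).
  (x - mu)^T · [Sigma^{-1} · (x - mu)] = (2)·(0.7692) + (-1)·(-0.1667) + (2)·(0.3077) = 2.3205.

Step 4 — take square root: d = √(2.3205) ≈ 1.5233.

d(x, mu) = √(2.3205) ≈ 1.5233


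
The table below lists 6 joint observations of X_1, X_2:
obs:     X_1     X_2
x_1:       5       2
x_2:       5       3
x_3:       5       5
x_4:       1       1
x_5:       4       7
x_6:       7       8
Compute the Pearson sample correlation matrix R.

Step 1 — column means:
  mean(X_1) = (5 + 5 + 5 + 1 + 4 + 7) / 6 = 27/6 = 4.5
  mean(X_2) = (2 + 3 + 5 + 1 + 7 + 8) / 6 = 26/6 = 4.3333

Step 2 — sample variances and covariances s[i,j] = (1/(n-1)) · Σ_k (x_{k,i} - mean_i) · (x_{k,j} - mean_j), with n-1 = 5:
  s[X_1,X_1] = ((0.5)·(0.5) + (0.5)·(0.5) + (0.5)·(0.5) + (-3.5)·(-3.5) + (-0.5)·(-0.5) + (2.5)·(2.5)) / 5 = 19.5/5 = 3.9
  s[X_1,X_2] = ((0.5)·(-2.3333) + (0.5)·(-1.3333) + (0.5)·(0.6667) + (-3.5)·(-3.3333) + (-0.5)·(2.6667) + (2.5)·(3.6667)) / 5 = 18/5 = 3.6
  s[X_2,X_2] = ((-2.3333)·(-2.3333) + (-1.3333)·(-1.3333) + (0.6667)·(0.6667) + (-3.3333)·(-3.3333) + (2.6667)·(2.6667) + (3.6667)·(3.6667)) / 5 = 39.3333/5 = 7.8667
  Sample standard deviations s_i = √(s[i,i]):
  s(X_1) = √(3.9) = 1.9748
  s(X_2) = √(7.8667) = 2.8048

Step 3 — r_{ij} = s_{ij} / (s_i · s_j):
  r[X_1,X_1] = 1 (diagonal).
  r[X_1,X_2] = 3.6 / (1.9748 · 2.8048) = 3.6 / 5.539 = 0.6499
  r[X_2,X_2] = 1 (diagonal).

R is symmetric with unit diagonal. Assembling:

R = [[1, 0.6499],
 [0.6499, 1]]
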